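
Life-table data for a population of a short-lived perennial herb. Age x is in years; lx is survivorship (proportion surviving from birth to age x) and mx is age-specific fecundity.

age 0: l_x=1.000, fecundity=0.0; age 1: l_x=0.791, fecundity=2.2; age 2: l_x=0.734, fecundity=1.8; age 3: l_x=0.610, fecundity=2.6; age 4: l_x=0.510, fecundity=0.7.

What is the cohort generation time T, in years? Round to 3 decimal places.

lx·mx: 0, 1.7402, 1.3212, 1.586, 0.357 → R0 = 5.0044
x·lx·mx: 0, 1.7402, 2.6424, 4.758, 1.428 → Σ = 10.5686
T = 10.5686 / 5.0044 = 2.111862… → 2.112

2.112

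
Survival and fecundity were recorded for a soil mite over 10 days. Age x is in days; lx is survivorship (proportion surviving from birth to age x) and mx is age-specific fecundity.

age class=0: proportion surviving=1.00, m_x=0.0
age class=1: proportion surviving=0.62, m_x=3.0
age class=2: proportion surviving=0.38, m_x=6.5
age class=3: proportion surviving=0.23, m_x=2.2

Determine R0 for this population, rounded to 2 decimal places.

lx·mx by age: 0, 1.86, 2.47, 0.506
R0 = Σ lx·mx = 4.836 → 4.84

4.84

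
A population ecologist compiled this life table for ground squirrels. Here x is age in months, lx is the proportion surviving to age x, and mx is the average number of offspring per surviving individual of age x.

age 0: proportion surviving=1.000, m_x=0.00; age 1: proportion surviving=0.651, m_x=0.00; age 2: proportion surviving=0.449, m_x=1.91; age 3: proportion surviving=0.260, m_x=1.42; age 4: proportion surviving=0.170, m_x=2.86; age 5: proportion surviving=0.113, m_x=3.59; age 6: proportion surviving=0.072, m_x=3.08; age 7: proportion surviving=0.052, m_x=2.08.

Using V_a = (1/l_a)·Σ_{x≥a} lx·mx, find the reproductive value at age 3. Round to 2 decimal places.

lx·mx for x ≥ 3: 0.3692, 0.4862, 0.40567, 0.22176, 0.10816 → sum = 1.59099
V_3 = 1.59099 / l_3 = 1.59099 / 0.26 = 6.119192… → 6.12

6.12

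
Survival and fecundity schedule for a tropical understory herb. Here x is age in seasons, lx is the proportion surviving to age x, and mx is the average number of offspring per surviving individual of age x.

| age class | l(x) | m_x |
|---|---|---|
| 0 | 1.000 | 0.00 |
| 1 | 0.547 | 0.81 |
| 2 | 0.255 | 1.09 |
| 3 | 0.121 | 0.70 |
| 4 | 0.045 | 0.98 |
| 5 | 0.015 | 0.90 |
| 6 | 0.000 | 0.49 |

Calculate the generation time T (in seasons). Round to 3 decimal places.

lx·mx: 0, 0.44307, 0.27795, 0.0847, 0.0441, 0.0135, 0 → R0 = 0.86332
x·lx·mx: 0, 0.44307, 0.5559, 0.2541, 0.1764, 0.0675, 0 → Σ = 1.49697
T = 1.49697 / 0.86332 = 1.733969… → 1.734

1.734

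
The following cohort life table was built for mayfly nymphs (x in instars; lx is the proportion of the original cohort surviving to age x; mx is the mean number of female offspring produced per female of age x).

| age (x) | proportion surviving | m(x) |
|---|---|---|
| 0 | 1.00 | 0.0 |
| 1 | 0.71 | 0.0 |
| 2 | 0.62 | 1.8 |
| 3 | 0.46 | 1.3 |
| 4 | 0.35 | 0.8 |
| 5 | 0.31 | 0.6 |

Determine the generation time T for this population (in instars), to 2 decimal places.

2.79

lx·mx: 0, 0, 1.116, 0.598, 0.28, 0.186 → R0 = 2.18
x·lx·mx: 0, 0, 2.232, 1.794, 1.12, 0.93 → Σ = 6.076
T = 6.076 / 2.18 = 2.787156… → 2.79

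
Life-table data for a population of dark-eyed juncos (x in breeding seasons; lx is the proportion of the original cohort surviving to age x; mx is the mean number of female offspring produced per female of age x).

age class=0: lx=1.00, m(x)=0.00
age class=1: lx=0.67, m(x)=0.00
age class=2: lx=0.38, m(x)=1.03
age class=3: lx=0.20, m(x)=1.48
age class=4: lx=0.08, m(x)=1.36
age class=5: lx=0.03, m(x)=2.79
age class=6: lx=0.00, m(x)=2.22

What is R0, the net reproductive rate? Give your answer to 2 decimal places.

lx·mx by age: 0, 0, 0.3914, 0.296, 0.1088, 0.0837, 0
R0 = Σ lx·mx = 0.8799 → 0.88

0.88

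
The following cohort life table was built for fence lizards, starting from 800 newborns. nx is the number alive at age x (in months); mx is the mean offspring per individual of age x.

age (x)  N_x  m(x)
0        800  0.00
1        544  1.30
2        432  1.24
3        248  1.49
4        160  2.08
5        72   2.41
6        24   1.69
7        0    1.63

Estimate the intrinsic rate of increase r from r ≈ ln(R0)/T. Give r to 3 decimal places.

lx = nx/n0 = nx/800: 1, 0.68, 0.54, 0.31, 0.2, 0.09, 0.03, 0
R0 = Σ lx·mx = 0 + 0.884 + 0.6696 + 0.4619 + 0.416 + 0.2169 + 0.0507 + 0 = 2.6991
Σ x·lx·mx = 6.6616; T = 6.6616/2.6991 = 2.46808…
r ≈ ln(R0)/T = ln(2.6991)/2.46808… = 0.4023… → 0.402

0.402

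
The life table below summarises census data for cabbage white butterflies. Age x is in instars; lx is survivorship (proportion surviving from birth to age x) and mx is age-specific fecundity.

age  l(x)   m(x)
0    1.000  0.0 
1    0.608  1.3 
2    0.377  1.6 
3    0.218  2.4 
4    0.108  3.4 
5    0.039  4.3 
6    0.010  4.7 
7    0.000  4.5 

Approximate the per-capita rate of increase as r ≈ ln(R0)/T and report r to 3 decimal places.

0.372

R0 = Σ lx·mx = 0 + 0.7904 + 0.6032 + 0.5232 + 0.3672 + 0.1677 + 0.047 + 0 = 2.4987
Σ x·lx·mx = 6.1557; T = 6.1557/2.4987 = 2.46356…
r ≈ ln(R0)/T = ln(2.4987)/2.46356… = 0.37173… → 0.372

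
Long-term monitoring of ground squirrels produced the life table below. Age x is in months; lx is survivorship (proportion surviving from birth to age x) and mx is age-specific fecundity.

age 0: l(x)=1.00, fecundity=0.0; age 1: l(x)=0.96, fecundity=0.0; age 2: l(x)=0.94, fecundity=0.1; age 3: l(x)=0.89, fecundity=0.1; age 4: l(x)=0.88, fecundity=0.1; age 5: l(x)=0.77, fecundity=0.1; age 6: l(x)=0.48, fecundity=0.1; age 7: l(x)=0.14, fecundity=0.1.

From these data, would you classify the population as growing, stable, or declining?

R0 = Σ lx·mx = 0 + 0 + 0.094 + 0.089 + 0.088 + 0.077 + 0.048 + 0.014 = 0.41
R0 < 1, so the population is declining.

declining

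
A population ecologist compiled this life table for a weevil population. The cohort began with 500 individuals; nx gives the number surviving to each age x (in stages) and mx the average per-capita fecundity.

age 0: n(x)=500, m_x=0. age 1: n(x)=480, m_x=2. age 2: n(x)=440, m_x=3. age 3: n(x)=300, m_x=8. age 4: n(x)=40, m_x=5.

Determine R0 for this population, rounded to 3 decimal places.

9.760

lx = nx/n0 = nx/500: 1, 0.96, 0.88, 0.6, 0.08
lx·mx by age: 0, 1.92, 2.64, 4.8, 0.4
R0 = Σ lx·mx = 9.76 → 9.760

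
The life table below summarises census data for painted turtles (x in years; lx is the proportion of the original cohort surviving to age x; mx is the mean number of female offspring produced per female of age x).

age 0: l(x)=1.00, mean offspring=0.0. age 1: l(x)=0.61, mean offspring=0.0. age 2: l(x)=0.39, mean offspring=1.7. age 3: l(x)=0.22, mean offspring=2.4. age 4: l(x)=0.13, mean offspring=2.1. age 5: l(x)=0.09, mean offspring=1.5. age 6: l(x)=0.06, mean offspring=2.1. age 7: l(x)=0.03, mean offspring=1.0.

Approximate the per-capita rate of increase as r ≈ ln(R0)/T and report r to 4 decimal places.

R0 = Σ lx·mx = 0 + 0 + 0.663 + 0.528 + 0.273 + 0.135 + 0.126 + 0.03 = 1.755
Σ x·lx·mx = 5.643; T = 5.643/1.755 = 3.21538…
r ≈ ln(R0)/T = ln(1.755)/3.21538… = 0.174931… → 0.1749

0.1749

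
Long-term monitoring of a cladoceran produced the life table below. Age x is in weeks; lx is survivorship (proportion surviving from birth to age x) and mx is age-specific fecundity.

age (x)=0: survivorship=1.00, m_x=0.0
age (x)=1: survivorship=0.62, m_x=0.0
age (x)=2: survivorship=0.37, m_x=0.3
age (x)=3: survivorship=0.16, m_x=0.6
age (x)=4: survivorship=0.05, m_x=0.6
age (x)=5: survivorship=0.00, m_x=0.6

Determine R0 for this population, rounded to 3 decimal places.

0.237

lx·mx by age: 0, 0, 0.111, 0.096, 0.03, 0
R0 = Σ lx·mx = 0.237 → 0.237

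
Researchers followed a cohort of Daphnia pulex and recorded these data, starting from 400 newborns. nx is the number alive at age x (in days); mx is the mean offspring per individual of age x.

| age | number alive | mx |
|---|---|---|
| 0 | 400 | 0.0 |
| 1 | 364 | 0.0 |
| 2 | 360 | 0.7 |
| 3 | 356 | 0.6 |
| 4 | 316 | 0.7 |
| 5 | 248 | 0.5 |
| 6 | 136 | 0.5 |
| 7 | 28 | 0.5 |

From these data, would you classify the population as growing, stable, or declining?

lx = nx/n0 = nx/400: 1, 0.91, 0.9, 0.89, 0.79, 0.62, 0.34, 0.07
R0 = Σ lx·mx = 0 + 0 + 0.63 + 0.534 + 0.553 + 0.31 + 0.17 + 0.035 = 2.232
R0 > 1, so the population is growing.

growing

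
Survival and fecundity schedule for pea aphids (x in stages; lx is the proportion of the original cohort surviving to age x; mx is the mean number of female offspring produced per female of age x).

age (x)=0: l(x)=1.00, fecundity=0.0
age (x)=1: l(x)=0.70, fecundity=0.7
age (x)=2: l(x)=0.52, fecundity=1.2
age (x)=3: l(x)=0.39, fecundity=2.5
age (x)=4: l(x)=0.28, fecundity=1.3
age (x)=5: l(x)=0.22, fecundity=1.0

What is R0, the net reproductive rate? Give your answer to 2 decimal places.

lx·mx by age: 0, 0.49, 0.624, 0.975, 0.364, 0.22
R0 = Σ lx·mx = 2.673 → 2.67

2.67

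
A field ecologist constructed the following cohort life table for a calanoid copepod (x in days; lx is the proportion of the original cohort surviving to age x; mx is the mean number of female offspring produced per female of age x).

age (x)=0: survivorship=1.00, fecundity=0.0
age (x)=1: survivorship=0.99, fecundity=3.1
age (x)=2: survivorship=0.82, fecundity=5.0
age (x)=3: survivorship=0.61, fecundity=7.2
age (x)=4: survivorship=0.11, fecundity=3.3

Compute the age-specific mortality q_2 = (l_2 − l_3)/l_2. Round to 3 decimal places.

0.256

q_2 = (l_2 − l_3) / l_2 = (0.82 − 0.61) / 0.82
     = 0.21 / 0.82 = 0.256098… → 0.256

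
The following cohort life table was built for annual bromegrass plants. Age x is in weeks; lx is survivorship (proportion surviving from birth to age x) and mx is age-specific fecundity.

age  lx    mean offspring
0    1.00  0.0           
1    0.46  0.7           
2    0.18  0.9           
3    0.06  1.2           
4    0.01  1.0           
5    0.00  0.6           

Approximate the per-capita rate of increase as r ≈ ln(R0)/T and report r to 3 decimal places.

R0 = Σ lx·mx = 0 + 0.322 + 0.162 + 0.072 + 0.01 + 0 = 0.566
Σ x·lx·mx = 0.902; T = 0.902/0.566 = 1.59364…
r ≈ ln(R0)/T = ln(0.566)/1.59364… = -0.35715… → -0.357

-0.357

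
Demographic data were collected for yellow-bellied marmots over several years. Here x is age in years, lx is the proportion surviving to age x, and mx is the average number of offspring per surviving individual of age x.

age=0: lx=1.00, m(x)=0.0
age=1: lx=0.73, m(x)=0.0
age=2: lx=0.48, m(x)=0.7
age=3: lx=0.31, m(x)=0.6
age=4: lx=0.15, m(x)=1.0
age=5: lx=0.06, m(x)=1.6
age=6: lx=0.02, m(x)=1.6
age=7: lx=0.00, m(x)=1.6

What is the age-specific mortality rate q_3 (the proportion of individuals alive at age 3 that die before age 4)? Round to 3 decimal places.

q_3 = (l_3 − l_4) / l_3 = (0.31 − 0.15) / 0.31
     = 0.16 / 0.31 = 0.516129… → 0.516

0.516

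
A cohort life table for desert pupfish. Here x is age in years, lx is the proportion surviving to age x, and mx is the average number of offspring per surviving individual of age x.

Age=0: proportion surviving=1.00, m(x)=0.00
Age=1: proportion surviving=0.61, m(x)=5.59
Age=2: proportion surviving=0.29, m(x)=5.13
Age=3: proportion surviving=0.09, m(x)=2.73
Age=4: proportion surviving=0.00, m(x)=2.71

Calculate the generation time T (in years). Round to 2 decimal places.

lx·mx: 0, 3.4099, 1.4877, 0.2457, 0 → R0 = 5.1433
x·lx·mx: 0, 3.4099, 2.9754, 0.7371, 0 → Σ = 7.1224
T = 7.1224 / 5.1433 = 1.384792… → 1.38

1.38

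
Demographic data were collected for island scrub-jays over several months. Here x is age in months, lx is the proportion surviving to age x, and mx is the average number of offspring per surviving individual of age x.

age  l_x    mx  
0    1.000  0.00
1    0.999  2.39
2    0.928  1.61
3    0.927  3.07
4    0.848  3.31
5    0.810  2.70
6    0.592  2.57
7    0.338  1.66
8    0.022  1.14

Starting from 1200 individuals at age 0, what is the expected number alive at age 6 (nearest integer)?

Expected survivors = N0 · l_6 = 1200 × 0.592 = 710.4 → 710

710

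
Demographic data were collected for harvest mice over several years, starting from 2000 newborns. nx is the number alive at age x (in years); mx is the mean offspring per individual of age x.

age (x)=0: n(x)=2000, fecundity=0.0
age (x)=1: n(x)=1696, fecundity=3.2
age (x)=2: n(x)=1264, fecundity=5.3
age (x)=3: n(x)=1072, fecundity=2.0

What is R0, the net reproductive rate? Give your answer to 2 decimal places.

7.14

lx = nx/n0 = nx/2000: 1, 0.848, 0.632, 0.536
lx·mx by age: 0, 2.7136, 3.3496, 1.072
R0 = Σ lx·mx = 7.1352 → 7.14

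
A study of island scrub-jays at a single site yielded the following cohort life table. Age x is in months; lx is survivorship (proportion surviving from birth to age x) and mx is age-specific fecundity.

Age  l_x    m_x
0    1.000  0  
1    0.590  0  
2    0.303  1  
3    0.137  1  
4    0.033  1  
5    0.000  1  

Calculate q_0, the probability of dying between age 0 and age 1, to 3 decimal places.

0.410

q_0 = (l_0 − l_1) / l_0 = (1 − 0.59) / 1
     = 0.41 / 1 = 0.41 → 0.410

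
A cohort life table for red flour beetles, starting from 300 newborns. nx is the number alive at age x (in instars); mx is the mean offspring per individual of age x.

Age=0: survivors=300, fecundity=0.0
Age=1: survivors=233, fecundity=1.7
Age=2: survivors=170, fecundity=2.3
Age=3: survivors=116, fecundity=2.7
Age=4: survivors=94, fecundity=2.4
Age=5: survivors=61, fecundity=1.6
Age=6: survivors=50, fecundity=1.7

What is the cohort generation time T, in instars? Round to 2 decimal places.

2.66

lx = nx/n0 = nx/300: 1, 0.77667…, 0.56667…, 0.38667…, 0.31333…, 0.20333…, 0.16667…
lx·mx: 0, 1.320333…, 1.303333…, 1.044…, 0.752…, 0.325333…, 0.283333… → R0 = 5.028333…
x·lx·mx: 0, 1.320333…, 2.606667…, 3.132…, 3.008…, 1.626667…, 1.7… → Σ = 13.393667…
T = 13.393667… / 5.028333… = 2.663639… → 2.66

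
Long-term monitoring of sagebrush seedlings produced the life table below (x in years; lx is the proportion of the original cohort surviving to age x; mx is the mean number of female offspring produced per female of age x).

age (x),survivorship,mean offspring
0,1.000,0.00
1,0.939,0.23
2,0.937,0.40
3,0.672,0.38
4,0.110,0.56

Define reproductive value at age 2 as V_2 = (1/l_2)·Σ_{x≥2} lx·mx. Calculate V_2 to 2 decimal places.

0.74

lx·mx for x ≥ 2: 0.3748, 0.25536, 0.0616 → sum = 0.69176
V_2 = 0.69176 / l_2 = 0.69176 / 0.937 = 0.738271… → 0.74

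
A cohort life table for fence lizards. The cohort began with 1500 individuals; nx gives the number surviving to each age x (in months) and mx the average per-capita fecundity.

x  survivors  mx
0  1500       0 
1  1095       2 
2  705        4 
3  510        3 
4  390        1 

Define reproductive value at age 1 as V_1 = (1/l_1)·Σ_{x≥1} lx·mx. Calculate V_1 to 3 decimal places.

6.329

lx = nx/n0 = nx/1500: 1, 0.73, 0.47, 0.34, 0.26
lx·mx for x ≥ 1: 1.46, 1.88, 1.02, 0.26 → sum = 4.62
V_1 = 4.62 / l_1 = 4.62 / 0.73 = 6.328767… → 6.329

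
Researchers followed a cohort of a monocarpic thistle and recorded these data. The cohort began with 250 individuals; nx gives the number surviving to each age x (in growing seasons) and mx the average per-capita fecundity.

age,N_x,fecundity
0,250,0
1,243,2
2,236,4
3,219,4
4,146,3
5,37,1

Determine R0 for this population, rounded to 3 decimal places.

11.124

lx = nx/n0 = nx/250: 1, 0.972, 0.944, 0.876, 0.584, 0.148
lx·mx by age: 0, 1.944, 3.776, 3.504, 1.752, 0.148
R0 = Σ lx·mx = 11.124 → 11.124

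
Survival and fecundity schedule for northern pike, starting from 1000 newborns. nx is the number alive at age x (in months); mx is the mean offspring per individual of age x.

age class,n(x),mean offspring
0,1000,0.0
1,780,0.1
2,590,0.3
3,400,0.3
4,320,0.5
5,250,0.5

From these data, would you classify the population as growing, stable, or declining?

declining

lx = nx/n0 = nx/1000: 1, 0.78, 0.59, 0.4, 0.32, 0.25
R0 = Σ lx·mx = 0 + 0.078 + 0.177 + 0.12 + 0.16 + 0.125 = 0.66
R0 < 1, so the population is declining.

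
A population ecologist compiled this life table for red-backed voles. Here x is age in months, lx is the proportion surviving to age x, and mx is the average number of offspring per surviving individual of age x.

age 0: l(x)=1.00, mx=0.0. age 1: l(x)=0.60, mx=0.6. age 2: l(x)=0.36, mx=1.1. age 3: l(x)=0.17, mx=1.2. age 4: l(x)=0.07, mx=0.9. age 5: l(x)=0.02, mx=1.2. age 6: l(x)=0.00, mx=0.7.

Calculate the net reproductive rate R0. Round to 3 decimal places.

1.047

lx·mx by age: 0, 0.36, 0.396, 0.204, 0.063, 0.024, 0
R0 = Σ lx·mx = 1.047 → 1.047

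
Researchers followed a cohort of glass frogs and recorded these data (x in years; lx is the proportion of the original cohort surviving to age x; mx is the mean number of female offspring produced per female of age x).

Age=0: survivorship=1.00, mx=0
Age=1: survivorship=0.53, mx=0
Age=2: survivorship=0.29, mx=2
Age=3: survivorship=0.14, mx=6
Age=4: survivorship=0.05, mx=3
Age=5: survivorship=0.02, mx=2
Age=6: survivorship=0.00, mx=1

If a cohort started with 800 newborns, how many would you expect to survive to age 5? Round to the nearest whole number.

16

Expected survivors = N0 · l_5 = 800 × 0.02 = 16 → 16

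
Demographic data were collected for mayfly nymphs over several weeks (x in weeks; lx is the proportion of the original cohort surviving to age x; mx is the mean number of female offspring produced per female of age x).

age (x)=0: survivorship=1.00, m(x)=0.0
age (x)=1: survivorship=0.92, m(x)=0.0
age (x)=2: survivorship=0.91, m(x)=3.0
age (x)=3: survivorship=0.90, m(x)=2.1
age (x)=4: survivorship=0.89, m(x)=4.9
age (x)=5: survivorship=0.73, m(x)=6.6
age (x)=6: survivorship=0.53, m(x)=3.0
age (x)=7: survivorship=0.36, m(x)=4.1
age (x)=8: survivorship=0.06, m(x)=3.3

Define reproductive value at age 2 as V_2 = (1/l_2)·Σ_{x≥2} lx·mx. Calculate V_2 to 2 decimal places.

18.75

lx·mx for x ≥ 2: 2.73, 1.89, 4.361, 4.818, 1.59, 1.476, 0.198 → sum = 17.063
V_2 = 17.063 / l_2 = 17.063 / 0.91 = 18.750549… → 18.75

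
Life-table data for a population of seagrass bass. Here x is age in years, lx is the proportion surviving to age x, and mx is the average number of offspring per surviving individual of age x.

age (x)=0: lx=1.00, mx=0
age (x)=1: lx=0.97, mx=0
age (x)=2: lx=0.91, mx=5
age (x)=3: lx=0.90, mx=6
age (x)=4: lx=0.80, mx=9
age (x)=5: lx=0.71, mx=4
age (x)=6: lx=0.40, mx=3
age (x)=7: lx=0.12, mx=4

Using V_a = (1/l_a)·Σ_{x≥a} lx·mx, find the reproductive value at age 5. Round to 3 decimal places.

lx·mx for x ≥ 5: 2.84, 1.2, 0.48 → sum = 4.52
V_5 = 4.52 / l_5 = 4.52 / 0.71 = 6.366197… → 6.366

6.366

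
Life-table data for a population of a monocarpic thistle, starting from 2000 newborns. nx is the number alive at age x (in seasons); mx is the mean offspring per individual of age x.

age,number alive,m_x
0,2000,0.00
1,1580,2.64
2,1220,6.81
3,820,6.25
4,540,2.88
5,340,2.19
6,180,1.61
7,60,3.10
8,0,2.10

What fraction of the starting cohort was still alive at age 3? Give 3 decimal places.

l_3 = n_3/n_0 = 820/2000 = 0.41 → 0.410

0.410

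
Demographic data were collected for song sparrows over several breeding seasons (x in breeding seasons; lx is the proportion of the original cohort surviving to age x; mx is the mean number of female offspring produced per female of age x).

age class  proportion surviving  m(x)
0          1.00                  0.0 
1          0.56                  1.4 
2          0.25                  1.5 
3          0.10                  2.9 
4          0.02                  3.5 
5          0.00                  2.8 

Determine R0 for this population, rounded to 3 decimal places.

1.519

lx·mx by age: 0, 0.784, 0.375, 0.29, 0.07, 0
R0 = Σ lx·mx = 1.519 → 1.519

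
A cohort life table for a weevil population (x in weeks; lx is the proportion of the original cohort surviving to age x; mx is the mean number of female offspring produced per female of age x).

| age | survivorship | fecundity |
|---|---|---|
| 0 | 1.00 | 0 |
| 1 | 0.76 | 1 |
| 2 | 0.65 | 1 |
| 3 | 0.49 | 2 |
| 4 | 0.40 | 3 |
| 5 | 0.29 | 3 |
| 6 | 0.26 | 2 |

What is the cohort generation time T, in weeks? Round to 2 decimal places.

lx·mx: 0, 0.76, 0.65, 0.98, 1.2, 0.87, 0.52 → R0 = 4.98
x·lx·mx: 0, 0.76, 1.3, 2.94, 4.8, 4.35, 3.12 → Σ = 17.27
T = 17.27 / 4.98 = 3.467871… → 3.47

3.47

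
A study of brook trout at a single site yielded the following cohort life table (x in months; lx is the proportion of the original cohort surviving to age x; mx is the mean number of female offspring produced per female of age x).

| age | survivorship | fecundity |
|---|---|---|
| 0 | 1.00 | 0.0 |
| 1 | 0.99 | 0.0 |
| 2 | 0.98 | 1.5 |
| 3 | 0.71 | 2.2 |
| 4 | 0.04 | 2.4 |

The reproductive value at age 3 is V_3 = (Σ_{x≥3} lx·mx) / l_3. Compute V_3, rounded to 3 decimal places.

lx·mx for x ≥ 3: 1.562, 0.096 → sum = 1.658
V_3 = 1.658 / l_3 = 1.658 / 0.71 = 2.335211… → 2.335

2.335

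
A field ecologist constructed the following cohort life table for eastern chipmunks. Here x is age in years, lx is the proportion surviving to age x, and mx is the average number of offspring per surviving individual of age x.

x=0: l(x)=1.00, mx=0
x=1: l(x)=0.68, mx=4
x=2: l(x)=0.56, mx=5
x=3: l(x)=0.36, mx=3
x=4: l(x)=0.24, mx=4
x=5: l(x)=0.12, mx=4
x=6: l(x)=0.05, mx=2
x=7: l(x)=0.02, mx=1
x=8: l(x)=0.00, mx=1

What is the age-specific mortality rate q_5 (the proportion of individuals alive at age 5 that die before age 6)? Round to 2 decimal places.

q_5 = (l_5 − l_6) / l_5 = (0.12 − 0.05) / 0.12
     = 0.07 / 0.12 = 0.583333… → 0.58

0.58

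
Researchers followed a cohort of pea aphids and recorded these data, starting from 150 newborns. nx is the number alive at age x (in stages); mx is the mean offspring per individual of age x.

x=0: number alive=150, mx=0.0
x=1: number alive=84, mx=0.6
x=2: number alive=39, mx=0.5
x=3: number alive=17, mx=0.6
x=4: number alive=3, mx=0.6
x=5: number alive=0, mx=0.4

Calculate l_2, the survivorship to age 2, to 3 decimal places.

0.260

l_2 = n_2/n_0 = 39/150 = 0.26 → 0.260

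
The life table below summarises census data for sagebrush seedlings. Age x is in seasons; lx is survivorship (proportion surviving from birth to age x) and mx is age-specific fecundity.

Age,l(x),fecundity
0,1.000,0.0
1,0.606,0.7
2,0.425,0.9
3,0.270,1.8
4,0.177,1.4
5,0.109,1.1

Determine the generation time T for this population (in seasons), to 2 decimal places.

2.55

lx·mx: 0, 0.4242, 0.3825, 0.486, 0.2478, 0.1199 → R0 = 1.6604
x·lx·mx: 0, 0.4242, 0.765, 1.458, 0.9912, 0.5995 → Σ = 4.2379
T = 4.2379 / 1.6604 = 2.552337… → 2.55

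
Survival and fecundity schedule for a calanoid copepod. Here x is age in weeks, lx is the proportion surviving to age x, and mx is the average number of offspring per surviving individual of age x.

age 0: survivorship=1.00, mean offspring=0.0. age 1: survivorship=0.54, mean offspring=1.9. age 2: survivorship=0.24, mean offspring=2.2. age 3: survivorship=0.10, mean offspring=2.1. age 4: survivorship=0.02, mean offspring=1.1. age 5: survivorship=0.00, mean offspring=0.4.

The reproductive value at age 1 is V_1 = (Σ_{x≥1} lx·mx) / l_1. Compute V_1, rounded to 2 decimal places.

3.31

lx·mx for x ≥ 1: 1.026, 0.528, 0.21, 0.022, 0 → sum = 1.786
V_1 = 1.786 / l_1 = 1.786 / 0.54 = 3.307407… → 3.31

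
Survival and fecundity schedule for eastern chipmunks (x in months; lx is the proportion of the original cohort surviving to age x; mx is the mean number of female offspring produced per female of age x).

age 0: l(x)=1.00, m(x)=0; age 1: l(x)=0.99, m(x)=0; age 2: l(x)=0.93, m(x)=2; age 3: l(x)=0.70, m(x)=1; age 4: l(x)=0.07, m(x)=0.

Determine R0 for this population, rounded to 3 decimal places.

lx·mx by age: 0, 0, 1.86, 0.7, 0
R0 = Σ lx·mx = 2.56 → 2.560

2.560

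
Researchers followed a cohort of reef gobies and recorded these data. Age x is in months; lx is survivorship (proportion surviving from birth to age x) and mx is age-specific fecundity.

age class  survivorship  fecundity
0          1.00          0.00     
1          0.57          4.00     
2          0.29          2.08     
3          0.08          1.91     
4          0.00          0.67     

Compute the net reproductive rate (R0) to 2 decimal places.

lx·mx by age: 0, 2.28, 0.6032, 0.1528, 0
R0 = Σ lx·mx = 3.036 → 3.04

3.04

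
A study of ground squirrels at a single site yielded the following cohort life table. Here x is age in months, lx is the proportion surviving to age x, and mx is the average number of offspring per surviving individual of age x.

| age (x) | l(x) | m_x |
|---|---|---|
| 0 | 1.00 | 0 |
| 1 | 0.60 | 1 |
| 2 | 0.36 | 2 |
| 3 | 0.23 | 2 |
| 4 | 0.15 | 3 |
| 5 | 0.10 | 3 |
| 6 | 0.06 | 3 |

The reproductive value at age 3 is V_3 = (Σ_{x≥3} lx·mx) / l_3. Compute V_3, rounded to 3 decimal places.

6.043

lx·mx for x ≥ 3: 0.46, 0.45, 0.3, 0.18 → sum = 1.39
V_3 = 1.39 / l_3 = 1.39 / 0.23 = 6.043478… → 6.043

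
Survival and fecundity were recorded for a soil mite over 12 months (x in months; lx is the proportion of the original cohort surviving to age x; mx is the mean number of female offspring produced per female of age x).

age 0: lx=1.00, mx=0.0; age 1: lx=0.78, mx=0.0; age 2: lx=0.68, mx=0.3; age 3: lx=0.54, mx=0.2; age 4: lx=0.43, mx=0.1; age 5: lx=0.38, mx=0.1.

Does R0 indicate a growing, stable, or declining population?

declining

R0 = Σ lx·mx = 0 + 0 + 0.204 + 0.108 + 0.043 + 0.038 = 0.393
R0 < 1, so the population is declining.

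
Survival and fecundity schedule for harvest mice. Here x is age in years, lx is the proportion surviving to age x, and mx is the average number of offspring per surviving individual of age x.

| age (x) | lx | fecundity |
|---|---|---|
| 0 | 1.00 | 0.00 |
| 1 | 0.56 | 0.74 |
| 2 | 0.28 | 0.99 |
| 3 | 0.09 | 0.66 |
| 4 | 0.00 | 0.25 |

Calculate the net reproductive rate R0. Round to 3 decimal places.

0.751

lx·mx by age: 0, 0.4144, 0.2772, 0.0594, 0
R0 = Σ lx·mx = 0.751 → 0.751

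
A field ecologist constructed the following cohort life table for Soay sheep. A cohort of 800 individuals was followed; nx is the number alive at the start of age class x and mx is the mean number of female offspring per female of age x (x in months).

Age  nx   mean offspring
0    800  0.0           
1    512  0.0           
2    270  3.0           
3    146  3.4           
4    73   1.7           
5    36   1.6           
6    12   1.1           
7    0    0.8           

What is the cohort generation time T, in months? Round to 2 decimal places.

lx = nx/n0 = nx/800: 1, 0.64, 0.3375, 0.1825, 0.09125, 0.045, 0.015, 0
lx·mx: 0, 0, 1.0125, 0.6205, 0.155125, 0.072, 0.0165, 0 → R0 = 1.876625
x·lx·mx: 0, 0, 2.025, 1.8615, 0.6205, 0.36, 0.099, 0 → Σ = 4.966
T = 4.966 / 1.876625 = 2.64624… → 2.65

2.65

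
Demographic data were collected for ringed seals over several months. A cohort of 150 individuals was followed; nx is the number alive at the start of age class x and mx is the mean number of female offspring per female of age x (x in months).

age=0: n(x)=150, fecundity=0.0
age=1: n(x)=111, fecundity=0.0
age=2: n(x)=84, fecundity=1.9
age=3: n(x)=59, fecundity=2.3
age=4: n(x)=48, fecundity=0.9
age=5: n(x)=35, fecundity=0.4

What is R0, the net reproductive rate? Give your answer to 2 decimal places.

lx = nx/n0 = nx/150: 1, 0.74, 0.56, 0.39333…, 0.32, 0.23333…
lx·mx by age: 0, 0, 1.064, 0.904667…, 0.288, 0.093333…
R0 = Σ lx·mx = 2.35… → 2.35

2.35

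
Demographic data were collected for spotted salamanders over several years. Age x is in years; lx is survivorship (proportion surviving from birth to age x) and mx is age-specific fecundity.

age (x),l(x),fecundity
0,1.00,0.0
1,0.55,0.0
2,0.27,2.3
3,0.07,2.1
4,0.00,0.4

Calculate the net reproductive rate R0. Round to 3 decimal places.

0.768

lx·mx by age: 0, 0, 0.621, 0.147, 0
R0 = Σ lx·mx = 0.768 → 0.768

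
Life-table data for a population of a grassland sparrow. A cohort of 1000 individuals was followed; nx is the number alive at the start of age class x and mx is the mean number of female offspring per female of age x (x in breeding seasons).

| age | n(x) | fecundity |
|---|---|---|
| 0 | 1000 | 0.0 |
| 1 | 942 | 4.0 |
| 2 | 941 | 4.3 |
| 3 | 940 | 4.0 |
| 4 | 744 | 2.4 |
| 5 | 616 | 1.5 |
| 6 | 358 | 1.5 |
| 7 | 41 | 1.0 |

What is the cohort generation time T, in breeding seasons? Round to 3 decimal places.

2.585

lx = nx/n0 = nx/1000: 1, 0.942, 0.941, 0.94, 0.744, 0.616, 0.358, 0.041
lx·mx: 0, 3.768, 4.0463, 3.76, 1.7856, 0.924, 0.537, 0.041 → R0 = 14.8619
x·lx·mx: 0, 3.768, 8.0926, 11.28, 7.1424, 4.62, 3.222, 0.287 → Σ = 38.412
T = 38.412 / 14.8619 = 2.584596… → 2.585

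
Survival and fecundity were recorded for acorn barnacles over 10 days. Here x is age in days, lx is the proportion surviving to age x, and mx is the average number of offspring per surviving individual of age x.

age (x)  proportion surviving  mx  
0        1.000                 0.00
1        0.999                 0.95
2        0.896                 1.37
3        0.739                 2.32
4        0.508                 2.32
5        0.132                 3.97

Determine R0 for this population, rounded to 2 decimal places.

5.59

lx·mx by age: 0, 0.94905, 1.22752, 1.71448, 1.17856, 0.52404
R0 = Σ lx·mx = 5.59365 → 5.59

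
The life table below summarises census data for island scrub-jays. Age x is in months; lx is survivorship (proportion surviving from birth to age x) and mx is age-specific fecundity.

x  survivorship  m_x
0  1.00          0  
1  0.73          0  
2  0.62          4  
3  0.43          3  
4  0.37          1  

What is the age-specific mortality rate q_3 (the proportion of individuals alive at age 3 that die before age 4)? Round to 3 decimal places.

q_3 = (l_3 − l_4) / l_3 = (0.43 − 0.37) / 0.43
     = 0.06 / 0.43 = 0.139535… → 0.140

0.140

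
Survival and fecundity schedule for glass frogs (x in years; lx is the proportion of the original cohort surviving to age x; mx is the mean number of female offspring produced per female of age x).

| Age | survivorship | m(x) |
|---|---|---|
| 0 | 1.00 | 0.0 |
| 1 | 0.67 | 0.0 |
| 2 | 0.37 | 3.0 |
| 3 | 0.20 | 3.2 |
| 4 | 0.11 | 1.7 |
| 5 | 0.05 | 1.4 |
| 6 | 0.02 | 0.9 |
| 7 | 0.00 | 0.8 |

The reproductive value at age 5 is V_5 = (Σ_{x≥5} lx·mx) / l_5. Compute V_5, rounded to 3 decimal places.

1.760

lx·mx for x ≥ 5: 0.07, 0.018, 0 → sum = 0.088
V_5 = 0.088 / l_5 = 0.088 / 0.05 = 1.76 → 1.760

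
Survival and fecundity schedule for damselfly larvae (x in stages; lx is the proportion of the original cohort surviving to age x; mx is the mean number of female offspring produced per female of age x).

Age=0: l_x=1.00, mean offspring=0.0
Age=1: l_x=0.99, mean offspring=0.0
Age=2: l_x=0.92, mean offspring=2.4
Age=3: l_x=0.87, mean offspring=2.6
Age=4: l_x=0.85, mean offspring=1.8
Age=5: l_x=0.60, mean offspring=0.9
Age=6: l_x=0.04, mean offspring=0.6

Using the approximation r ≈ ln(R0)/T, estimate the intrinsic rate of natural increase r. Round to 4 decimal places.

0.6125

R0 = Σ lx·mx = 0 + 0 + 2.208 + 2.262 + 1.53 + 0.54 + 0.024 = 6.564
Σ x·lx·mx = 20.166; T = 20.166/6.564 = 3.07221…
r ≈ ln(R0)/T = ln(6.564)/3.07221… = 0.612458… → 0.6125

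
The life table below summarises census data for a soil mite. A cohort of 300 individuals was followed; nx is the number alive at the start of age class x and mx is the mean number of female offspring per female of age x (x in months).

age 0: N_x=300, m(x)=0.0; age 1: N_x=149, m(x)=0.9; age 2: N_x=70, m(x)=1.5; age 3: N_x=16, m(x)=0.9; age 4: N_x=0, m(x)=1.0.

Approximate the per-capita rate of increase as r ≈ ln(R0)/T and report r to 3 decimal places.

-0.110

lx = nx/n0 = nx/300: 1, 0.49667…, 0.23333…, 0.05333…, 0
R0 = Σ lx·mx = 0 + 0.447… + 0.35… + 0.048… + 0 = 0.845…
Σ x·lx·mx = 1.291…; T = 1.291…/0.845… = 1.52781…
r ≈ ln(R0)/T = ln(0.845…)/1.52781… = -0.11024… → -0.110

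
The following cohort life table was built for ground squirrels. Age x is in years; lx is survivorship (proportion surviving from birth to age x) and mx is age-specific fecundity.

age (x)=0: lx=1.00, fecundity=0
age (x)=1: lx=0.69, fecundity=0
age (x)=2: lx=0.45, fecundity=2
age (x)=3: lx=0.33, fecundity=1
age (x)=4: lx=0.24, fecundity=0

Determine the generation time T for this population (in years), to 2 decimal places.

lx·mx: 0, 0, 0.9, 0.33, 0 → R0 = 1.23
x·lx·mx: 0, 0, 1.8, 0.99, 0 → Σ = 2.79
T = 2.79 / 1.23 = 2.268293… → 2.27

2.27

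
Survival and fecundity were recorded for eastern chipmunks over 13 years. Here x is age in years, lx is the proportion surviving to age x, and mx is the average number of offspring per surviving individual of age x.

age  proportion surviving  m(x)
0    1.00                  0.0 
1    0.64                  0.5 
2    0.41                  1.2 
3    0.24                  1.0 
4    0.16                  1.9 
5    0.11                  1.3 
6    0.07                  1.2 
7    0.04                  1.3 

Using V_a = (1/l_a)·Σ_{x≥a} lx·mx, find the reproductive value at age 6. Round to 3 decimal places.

1.943

lx·mx for x ≥ 6: 0.084, 0.052 → sum = 0.136
V_6 = 0.136 / l_6 = 0.136 / 0.07 = 1.942857… → 1.943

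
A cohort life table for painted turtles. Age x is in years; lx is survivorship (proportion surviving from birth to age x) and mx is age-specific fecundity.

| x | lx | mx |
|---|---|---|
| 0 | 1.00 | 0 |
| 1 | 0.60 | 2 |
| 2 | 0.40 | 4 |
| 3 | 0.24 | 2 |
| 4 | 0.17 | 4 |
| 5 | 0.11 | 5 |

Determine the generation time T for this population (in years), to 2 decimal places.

2.51

lx·mx: 0, 1.2, 1.6, 0.48, 0.68, 0.55 → R0 = 4.51
x·lx·mx: 0, 1.2, 3.2, 1.44, 2.72, 2.75 → Σ = 11.31
T = 11.31 / 4.51 = 2.507761… → 2.51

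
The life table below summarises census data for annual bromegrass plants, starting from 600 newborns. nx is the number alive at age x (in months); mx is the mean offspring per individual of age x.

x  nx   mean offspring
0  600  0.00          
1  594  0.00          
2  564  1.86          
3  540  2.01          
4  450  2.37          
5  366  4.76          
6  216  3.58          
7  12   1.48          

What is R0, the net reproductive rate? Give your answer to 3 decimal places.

9.557

lx = nx/n0 = nx/600: 1, 0.99, 0.94, 0.9, 0.75, 0.61, 0.36, 0.02
lx·mx by age: 0, 0, 1.7484, 1.809, 1.7775, 2.9036, 1.2888, 0.0296
R0 = Σ lx·mx = 9.5569 → 9.557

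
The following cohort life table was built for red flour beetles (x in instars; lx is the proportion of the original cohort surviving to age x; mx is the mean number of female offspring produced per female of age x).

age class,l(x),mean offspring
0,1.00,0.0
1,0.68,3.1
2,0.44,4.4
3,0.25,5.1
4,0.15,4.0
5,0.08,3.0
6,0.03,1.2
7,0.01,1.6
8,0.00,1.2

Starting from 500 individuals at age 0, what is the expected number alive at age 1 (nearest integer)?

Expected survivors = N0 · l_1 = 500 × 0.68 = 340 → 340

340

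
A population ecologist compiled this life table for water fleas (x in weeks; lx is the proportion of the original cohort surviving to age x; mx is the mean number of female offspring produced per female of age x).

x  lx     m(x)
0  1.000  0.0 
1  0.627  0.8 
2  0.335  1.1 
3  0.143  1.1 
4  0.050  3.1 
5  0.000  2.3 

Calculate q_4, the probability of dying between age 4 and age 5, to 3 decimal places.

q_4 = (l_4 − l_5) / l_4 = (0.05 − 0) / 0.05
     = 0.05 / 0.05 = 1 → 1.000

1.000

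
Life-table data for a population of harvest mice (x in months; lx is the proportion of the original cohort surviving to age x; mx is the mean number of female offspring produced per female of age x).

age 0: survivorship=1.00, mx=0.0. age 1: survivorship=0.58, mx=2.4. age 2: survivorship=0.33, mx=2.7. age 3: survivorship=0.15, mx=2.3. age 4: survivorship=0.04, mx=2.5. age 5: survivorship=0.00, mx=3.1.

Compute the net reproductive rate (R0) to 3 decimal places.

lx·mx by age: 0, 1.392, 0.891, 0.345, 0.1, 0
R0 = Σ lx·mx = 2.728 → 2.728

2.728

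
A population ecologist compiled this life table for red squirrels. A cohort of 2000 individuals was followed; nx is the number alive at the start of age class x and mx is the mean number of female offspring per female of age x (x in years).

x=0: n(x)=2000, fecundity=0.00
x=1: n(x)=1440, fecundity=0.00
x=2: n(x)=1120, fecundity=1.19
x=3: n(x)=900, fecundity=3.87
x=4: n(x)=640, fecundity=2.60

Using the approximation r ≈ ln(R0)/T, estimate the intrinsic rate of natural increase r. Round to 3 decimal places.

lx = nx/n0 = nx/2000: 1, 0.72, 0.56, 0.45, 0.32
R0 = Σ lx·mx = 0 + 0 + 0.6664 + 1.7415 + 0.832 = 3.2399
Σ x·lx·mx = 9.8853; T = 9.8853/3.2399 = 3.05111…
r ≈ ln(R0)/T = ln(3.2399)/3.05111… = 0.38528… → 0.385

0.385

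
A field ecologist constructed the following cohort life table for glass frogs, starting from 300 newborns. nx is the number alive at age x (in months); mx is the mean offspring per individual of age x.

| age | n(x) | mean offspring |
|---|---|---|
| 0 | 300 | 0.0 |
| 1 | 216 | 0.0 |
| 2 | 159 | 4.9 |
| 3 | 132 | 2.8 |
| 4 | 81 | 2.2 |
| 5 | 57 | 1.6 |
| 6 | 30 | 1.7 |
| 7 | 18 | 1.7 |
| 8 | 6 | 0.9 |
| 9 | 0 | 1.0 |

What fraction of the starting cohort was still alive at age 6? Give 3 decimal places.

l_6 = n_6/n_0 = 30/300 = 0.1 → 0.100

0.100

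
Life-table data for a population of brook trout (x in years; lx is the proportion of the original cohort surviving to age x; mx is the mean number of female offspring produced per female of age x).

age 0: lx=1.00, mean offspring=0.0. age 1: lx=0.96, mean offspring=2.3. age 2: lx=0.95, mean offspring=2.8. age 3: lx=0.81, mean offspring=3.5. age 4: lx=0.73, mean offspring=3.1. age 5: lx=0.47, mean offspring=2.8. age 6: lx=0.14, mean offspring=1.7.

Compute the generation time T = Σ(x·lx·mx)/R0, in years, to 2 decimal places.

lx·mx: 0, 2.208, 2.66, 2.835, 2.263, 1.316, 0.238 → R0 = 11.52
x·lx·mx: 0, 2.208, 5.32, 8.505, 9.052, 6.58, 1.428 → Σ = 33.093
T = 33.093 / 11.52 = 2.872656… → 2.87

2.87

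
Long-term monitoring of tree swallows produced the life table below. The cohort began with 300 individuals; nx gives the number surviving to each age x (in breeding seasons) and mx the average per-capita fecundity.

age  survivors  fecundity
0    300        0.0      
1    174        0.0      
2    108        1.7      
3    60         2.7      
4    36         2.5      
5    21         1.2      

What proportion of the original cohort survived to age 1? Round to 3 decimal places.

0.580

l_1 = n_1/n_0 = 174/300 = 0.58 → 0.580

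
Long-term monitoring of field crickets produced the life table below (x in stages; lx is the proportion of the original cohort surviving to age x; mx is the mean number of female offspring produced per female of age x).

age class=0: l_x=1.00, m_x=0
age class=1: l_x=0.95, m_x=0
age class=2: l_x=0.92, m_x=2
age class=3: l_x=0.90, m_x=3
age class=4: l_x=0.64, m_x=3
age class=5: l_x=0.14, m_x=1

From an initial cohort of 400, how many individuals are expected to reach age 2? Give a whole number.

Expected survivors = N0 · l_2 = 400 × 0.92 = 368 → 368

368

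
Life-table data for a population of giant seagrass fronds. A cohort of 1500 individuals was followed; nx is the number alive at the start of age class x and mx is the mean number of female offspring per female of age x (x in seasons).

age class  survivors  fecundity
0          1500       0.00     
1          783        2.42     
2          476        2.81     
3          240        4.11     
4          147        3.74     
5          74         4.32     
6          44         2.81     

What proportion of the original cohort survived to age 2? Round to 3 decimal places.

l_2 = n_2/n_0 = 476/1500 = 0.317333… → 0.317

0.317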